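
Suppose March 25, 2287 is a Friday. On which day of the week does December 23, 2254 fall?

Count forward from the earlier date (December 23, 2254) to the later (March 25, 2287):
From December 23, 2254 to December 23, 2286: 32 years, of which 8 contain a Feb 29 — 24×365 + 8×366 = 11688 days.
December 2286: 31 − 23 = 8 days remain.
Then January (31), February 2287 (28): 31 + 28 = 59 days.
March 1–25, 2287: 25 days.
Residual: 92 days.
Total: 11780 days.
11780 mod 7 = 6, so 6 days before Friday is Saturday.

Saturday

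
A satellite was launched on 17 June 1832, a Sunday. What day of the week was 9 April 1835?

Thursday

June 17, 1832 → June 17, 1833: 365 days.
June 17, 1833 → June 17, 1834: 365 days.
June 1834: 30 − 17 = 13 days remain.
Then 9 full months totalling 274 days.
April 1–9, 1835: 9 days.
Residual: 296 days.
Total: 1026 days.
1026 mod 7 = 4, so 4 days after Sunday is Thursday.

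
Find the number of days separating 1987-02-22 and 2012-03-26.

From February 22, 1987 to February 22, 2012: 25 years, of which 6 contain a Feb 29 — 19×365 + 6×366 = 9131 days.
(2000 is a leap year (divisible by 400).)
February 2012: 29 − 22 = 7 days remain (2012 is a leap year, so February has 29 days).
March 1–26, 2012: 26 days.
Residual: 33 days.
Total: 9164 days.

9164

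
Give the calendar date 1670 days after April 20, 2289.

November 15, 2293

Count 1670 days after April 20, 2289:
Day-of-year of April 20, 2289: 110.
Day-of-year of November 15, 2293: 319.
2289 has 365 days, so 365 − 110 = 255 days remain in 2289.
Full years: 2290: 365; 2291: 365; 2292: 366. Sum = 1096.
Total: 255 + 1096 + 319 = 1670 days.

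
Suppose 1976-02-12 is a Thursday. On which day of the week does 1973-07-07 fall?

Count forward from the earlier date (July 7, 1973) to the later (February 12, 1976):
Day-of-year of July 7, 1973: 188.
Day-of-year of February 12, 1976: 43.
1973 has 365 days, so 365 − 188 = 177 days remain in 1973.
Full years: 1974: 365; 1975: 365. Sum = 730.
Total: 177 + 730 + 43 = 950 days.
950 mod 7 = 5, so 5 days before Thursday is Saturday.

Saturday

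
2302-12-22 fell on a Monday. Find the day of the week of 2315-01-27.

Wednesday

Day-of-year of December 22, 2302: 356.
Day-of-year of January 27, 2315: 27.
2302 has 365 days, so 365 − 356 = 9 days remain in 2302.
Full years 2303–2314: 9 common + 3 leap = 9×365 + 3×366 = 4383 days.
Total: 9 + 4383 + 27 = 4419 days.
4419 mod 7 = 2, so 2 days after Monday is Wednesday.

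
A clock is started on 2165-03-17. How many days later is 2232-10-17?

24685

Day-of-year of March 17, 2165: 76.
Day-of-year of October 17, 2232: 291.
2165 has 365 days, so 365 − 76 = 289 days remain in 2165.
Full years 2166–2231: 51 common + 15 leap = 51×365 + 15×366 = 24105 days.
Total: 289 + 24105 + 291 = 24685 days.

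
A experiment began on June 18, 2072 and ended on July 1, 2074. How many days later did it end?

Day-of-year of June 18, 2072: 170.
Day-of-year of July 1, 2074: 182.
2072 has 366 days, so 366 − 170 = 196 days remain in 2072.
Full years: 2073: 365. Sum = 365.
Total: 196 + 365 + 182 = 743 days.

743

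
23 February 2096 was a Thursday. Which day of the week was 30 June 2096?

Saturday

February 2096: 29 − 23 = 6 days remain (2096 is a leap year, so February has 29 days).
Then March (31), April (30), May (31): 31 + 30 + 31 = 92 days.
June 1–30, 2096: 30 days.
Total: 6 + 92 + 30 = 128 days.
128 mod 7 = 2, so 2 days after Thursday is Saturday.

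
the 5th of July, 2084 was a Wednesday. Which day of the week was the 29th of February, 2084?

Tuesday

Count forward from the earlier date (February 29, 2084) to the later (July 5, 2084):
February 2084: 29 − 29 = 0 days remain (2084 is a leap year, so February has 29 days).
Then March (31), April (30), May (31), June (30): 31 + 30 + 31 + 30 = 122 days.
July 1–5, 2084: 5 days.
Total: 0 + 122 + 5 = 127 days.
127 mod 7 = 1, so 1 day before Wednesday is Tuesday.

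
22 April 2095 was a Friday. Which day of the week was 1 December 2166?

From April 22, 2095 to April 22, 2166: 71 years, of which 17 contain a Feb 29 — 54×365 + 17×366 = 25932 days.
(2100 is not a leap year (divisible by 100 but not 400).)
April 2166: 30 − 22 = 8 days remain.
Then May (31), June (30), July (31), August (31), September (30), October (31), November (30): 31 + 30 + 31 + 31 + 30 + 31 + 30 = 214 days.
December 1, 2166: 1 day.
Residual: 223 days.
Total: 26155 days.
26155 mod 7 = 3, so 3 days after Friday is Monday.

Monday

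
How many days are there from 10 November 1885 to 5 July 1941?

Day-of-year of November 10, 1885: 314.
Day-of-year of July 5, 1941: 186.
1885 has 365 days, so 365 − 314 = 51 days remain in 1885.
Full years 1886–1940: 42 common + 13 leap = 42×365 + 13×366 = 20088 days.
Total: 51 + 20088 + 186 = 20325 days.

20325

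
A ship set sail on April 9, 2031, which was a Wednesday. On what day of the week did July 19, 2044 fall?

Day-of-year of April 9, 2031: 99.
Day-of-year of July 19, 2044: 201.
2031 has 365 days, so 365 − 99 = 266 days remain in 2031.
Full years 2032–2043: 9 common + 3 leap = 9×365 + 3×366 = 4383 days.
Total: 266 + 4383 + 201 = 4850 days.
4850 mod 7 = 6, so 6 days after Wednesday is Tuesday.

Tuesday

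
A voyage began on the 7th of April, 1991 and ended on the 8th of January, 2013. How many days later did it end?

7947

From April 7, 1991 to April 7, 2012: 21 years, of which 6 contain a Feb 29 — 15×365 + 6×366 = 7671 days.
(2000 is a leap year (divisible by 400).)
April 2012: 30 − 7 = 23 days remain.
Then May (31), June (30), July (31), August (31), September (30), October (31), November (30), December (31): 31 + 30 + 31 + 31 + 30 + 31 + 30 + 31 = 245 days.
January 1–8, 2013: 8 days.
Residual: 276 days.
Total: 7947 days.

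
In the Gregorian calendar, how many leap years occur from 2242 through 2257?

Years divisible by 4 in [2242, 2257]: 2244, 2248, 2252, 2256.
No century exceptions apply. Count: 4.

4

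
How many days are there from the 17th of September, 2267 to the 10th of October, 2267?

23

September 2267: 30 − 17 = 13 days remain.
October 1–10, 2267: 10 days.
Total: 13 + 10 = 23 days.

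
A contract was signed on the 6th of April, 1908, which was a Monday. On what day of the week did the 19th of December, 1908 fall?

April 1908: 30 − 6 = 24 days remain.
Then May (31), June (30), July (31), August (31), September (30), October (31), November (30): 31 + 30 + 31 + 31 + 30 + 31 + 30 = 214 days.
December 1–19, 1908: 19 days.
Total: 24 + 214 + 19 = 257 days.
257 mod 7 = 5, so 5 days after Monday is Saturday.

Saturday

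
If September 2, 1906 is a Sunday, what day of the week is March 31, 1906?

Saturday

Count forward from the earlier date (March 31, 1906) to the later (September 2, 1906):
March 1906: 31 − 31 = 0 days remain.
Then April (30), May (31), June (30), July (31), August (31): 30 + 31 + 30 + 31 + 31 = 153 days.
September 1–2, 1906: 2 days.
Total: 0 + 153 + 2 = 155 days.
155 mod 7 = 1, so 1 day before Sunday is Saturday.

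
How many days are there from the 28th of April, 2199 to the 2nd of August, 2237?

13975

Day-of-year of April 28, 2199: 118.
Day-of-year of August 2, 2237: 214.
2199 has 365 days, so 365 − 118 = 247 days remain in 2199.
Full years 2200–2236: 28 common + 9 leap = 28×365 + 9×366 = 13514 days.
Total: 247 + 13514 + 214 = 13975 days.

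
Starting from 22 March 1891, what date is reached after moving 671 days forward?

21 January 1893

Count 671 days after March 22, 1891:
March 1891: 31 − 22 = 9 days remain.
Then 21 full months totalling 641 days.
January 1–21, 1893: 21 days.
Total: 9 + 641 + 21 = 671 days.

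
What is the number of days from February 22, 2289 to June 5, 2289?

103

February 2289: 28 − 22 = 6 days remain (2289 is not a leap year, so February has 28 days).
Then March (31), April (30), May (31): 31 + 30 + 31 = 92 days.
June 1–5, 2289: 5 days.
Total: 6 + 92 + 5 = 103 days.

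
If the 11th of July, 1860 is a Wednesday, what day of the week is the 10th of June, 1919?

From July 11, 1860 to July 11, 1918: 58 years, of which 13 contain a Feb 29 — 45×365 + 13×366 = 21183 days.
(1900 is not a leap year (divisible by 100 but not 400).)
July 1918: 31 − 11 = 20 days remain.
Then 10 full months totalling 304 days.
June 1–10, 1919: 10 days.
Residual: 334 days.
Total: 21517 days.
21517 mod 7 = 6, so 6 days after Wednesday is Tuesday.

Tuesday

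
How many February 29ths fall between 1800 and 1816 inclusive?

4

Years divisible by 4 in [1800, 1816]: 1800, 1804, 1808, 1812, 1816.
Of these, 1800 is divisible by 100 but not 400, so not leap.
Leap years: 5 − 1 = 4.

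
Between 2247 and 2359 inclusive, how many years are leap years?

27

Years divisible by 4: 2248, 2252, …, 2356 — 28 in all.
Of these, 2300 is divisible by 100 but not 400, so not leap.
Leap years: 28 − 1 = 27.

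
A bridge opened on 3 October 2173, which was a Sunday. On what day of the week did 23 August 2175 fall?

October 3, 2173 → October 3, 2174: 365 days.
October 2174: 31 − 3 = 28 days remain.
Then 9 full months totalling 273 days.
August 1–23, 2175: 23 days.
Residual: 324 days.
Total: 689 days.
689 mod 7 = 3, so 3 days after Sunday is Wednesday.

Wednesday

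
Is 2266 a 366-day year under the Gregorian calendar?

No

2266 is not a leap year.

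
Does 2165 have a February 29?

2165 is not a leap year.

No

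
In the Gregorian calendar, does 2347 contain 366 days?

2347 is not a leap year.

No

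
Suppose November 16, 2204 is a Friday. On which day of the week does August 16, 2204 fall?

Thursday

Count forward from the earlier date (August 16, 2204) to the later (November 16, 2204):
August 2204: 31 − 16 = 15 days remain.
Then September (30), October (31): 30 + 31 = 61 days.
November 1–16, 2204: 16 days.
Total: 15 + 61 + 16 = 92 days.
92 mod 7 = 1, so 1 day before Friday is Thursday.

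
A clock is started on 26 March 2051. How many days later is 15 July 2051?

March 2051: 31 − 26 = 5 days remain.
Then April (30), May (31), June (30): 30 + 31 + 30 = 91 days.
July 1–15, 2051: 15 days.
Total: 5 + 91 + 15 = 111 days.

111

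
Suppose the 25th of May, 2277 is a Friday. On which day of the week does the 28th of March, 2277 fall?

Wednesday

Count forward from the earlier date (March 28, 2277) to the later (May 25, 2277):
March 2277: 31 − 28 = 3 days remain.
Then April (30): 30 days.
May 1–25, 2277: 25 days.
Total: 3 + 30 + 25 = 58 days.
58 mod 7 = 2, so 2 days before Friday is Wednesday.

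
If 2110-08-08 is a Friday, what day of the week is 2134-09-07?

Tuesday

Day-of-year of August 8, 2110: 220.
Day-of-year of September 7, 2134: 250.
2110 has 365 days, so 365 − 220 = 145 days remain in 2110.
Full years 2111–2133: 17 common + 6 leap = 17×365 + 6×366 = 8401 days.
Total: 145 + 8401 + 250 = 8796 days.
8796 mod 7 = 4, so 4 days after Friday is Tuesday.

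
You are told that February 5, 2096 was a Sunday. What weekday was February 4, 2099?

Wednesday

Day-of-year of February 5, 2096: 36.
Day-of-year of February 4, 2099: 35.
2096 has 366 days, so 366 − 36 = 330 days remain in 2096.
Full years: 2097: 365; 2098: 365. Sum = 730.
Total: 330 + 730 + 35 = 1095 days.
1095 mod 7 = 3, so 3 days after Sunday is Wednesday.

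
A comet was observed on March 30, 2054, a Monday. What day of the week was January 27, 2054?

Tuesday

Count forward from the earlier date (January 27, 2054) to the later (March 30, 2054):
January 2054: 31 − 27 = 4 days remain.
Then February 2054 (28): 28 days.
March 1–30, 2054: 30 days.
Total: 4 + 28 + 30 = 62 days.
62 mod 7 = 6, so 6 days before Monday is Tuesday.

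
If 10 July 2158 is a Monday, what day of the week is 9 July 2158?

Sunday

Count forward from the earlier date (July 9, 2158) to the later (July 10, 2158):
Within July 2158: 10 − 9 = 1 day.
1 mod 7 = 1, so 1 day before Monday is Sunday.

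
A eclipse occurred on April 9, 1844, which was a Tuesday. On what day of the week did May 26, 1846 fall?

Tuesday

April 1844: 30 − 9 = 21 days remain.
Then 24 full months totalling 730 days.
May 1–26, 1846: 26 days.
Total: 21 + 730 + 26 = 777 days.
777 is a multiple of 7, so May 26, 1846 falls on the same weekday: Tuesday.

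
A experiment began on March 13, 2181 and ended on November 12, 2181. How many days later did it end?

244

March 2181: 31 − 13 = 18 days remain.
Then April (30), May (31), June (30), July (31), August (31), September (30), October (31): 30 + 31 + 30 + 31 + 31 + 30 + 31 = 214 days.
November 1–12, 2181: 12 days.
Total: 18 + 214 + 12 = 244 days.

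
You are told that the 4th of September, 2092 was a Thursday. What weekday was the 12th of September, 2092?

Within September 2092: 12 − 4 = 8 days.
8 mod 7 = 1, so 1 day after Thursday is Friday.

Friday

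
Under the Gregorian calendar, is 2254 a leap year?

2254 is not a leap year.

No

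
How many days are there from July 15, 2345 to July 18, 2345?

Within July 2345: 18 − 15 = 3 days.

3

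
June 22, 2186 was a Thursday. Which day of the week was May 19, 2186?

Friday

Count forward from the earlier date (May 19, 2186) to the later (June 22, 2186):
May 2186: 31 − 19 = 12 days remain.
June 1–22, 2186: 22 days.
Total: 12 + 22 = 34 days.
34 mod 7 = 6, so 6 days before Thursday is Friday.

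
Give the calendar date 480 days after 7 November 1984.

2 March 1986

Count 480 days after November 7, 1984:
November 1984: 30 − 7 = 23 days remain.
Then 15 full months totalling 455 days.
March 1–2, 1986: 2 days.
Total: 23 + 455 + 2 = 480 days.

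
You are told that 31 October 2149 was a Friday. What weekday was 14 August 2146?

Sunday

Count forward from the earlier date (August 14, 2146) to the later (October 31, 2149):
Day-of-year of August 14, 2146: 226.
Day-of-year of October 31, 2149: 304.
2146 has 365 days, so 365 − 226 = 139 days remain in 2146.
Full years: 2147: 365; 2148: 366. Sum = 731.
Total: 139 + 731 + 304 = 1174 days.
1174 mod 7 = 5, so 5 days before Friday is Sunday.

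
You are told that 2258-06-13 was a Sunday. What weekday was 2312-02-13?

Tuesday

From June 13, 2258 to June 13, 2311: 53 years, of which 12 contain a Feb 29 — 41×365 + 12×366 = 19357 days.
(2300 is not a leap year (divisible by 100 but not 400).)
June 2311: 30 − 13 = 17 days remain.
Then July (31), August (31), September (30), October (31), November (30), December (31), January (31): 31 + 31 + 30 + 31 + 30 + 31 + 31 = 215 days.
February 1–13, 2312: 13 days (2312 is a leap year).
Residual: 245 days.
Total: 19602 days.
19602 mod 7 = 2, so 2 days after Sunday is Tuesday.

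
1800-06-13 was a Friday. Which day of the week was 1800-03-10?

Count forward from the earlier date (March 10, 1800) to the later (June 13, 1800):
March 1800: 31 − 10 = 21 days remain.
Then April (30), May (31): 30 + 31 = 61 days.
June 1–13, 1800: 13 days.
Total: 21 + 61 + 13 = 95 days.
95 mod 7 = 4, so 4 days before Friday is Monday.

Monday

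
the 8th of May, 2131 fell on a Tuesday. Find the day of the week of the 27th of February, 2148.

Tuesday

From May 8, 2131 to May 8, 2147: 16 years, of which 4 contain a Feb 29 — 12×365 + 4×366 = 5844 days.
May 2147: 31 − 8 = 23 days remain.
Then June (30), July (31), August (31), September (30), October (31), November (30), December (31), January (31): 30 + 31 + 31 + 30 + 31 + 30 + 31 + 31 = 245 days.
February 1–27, 2148: 27 days (2148 is a leap year).
Residual: 295 days.
Total: 6139 days.
6139 is a multiple of 7, so the 27th of February, 2148 falls on the same weekday: Tuesday.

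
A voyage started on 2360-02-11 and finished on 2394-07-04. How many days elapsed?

12562

Day-of-year of February 11, 2360: 42.
Day-of-year of July 4, 2394: 185.
2360 has 366 days, so 366 − 42 = 324 days remain in 2360.
Full years 2361–2393: 25 common + 8 leap = 25×365 + 8×366 = 12053 days.
Total: 324 + 12053 + 185 = 12562 days.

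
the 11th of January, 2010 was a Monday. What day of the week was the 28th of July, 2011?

Thursday

January 2010: 31 − 11 = 20 days remain.
Then 17 full months totalling 515 days.
July 1–28, 2011: 28 days.
Total: 20 + 515 + 28 = 563 days.
563 mod 7 = 3, so 3 days after Monday is Thursday.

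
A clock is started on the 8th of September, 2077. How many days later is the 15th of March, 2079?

Day-of-year of September 8, 2077: 251.
Day-of-year of March 15, 2079: 74.
2077 has 365 days, so 365 − 251 = 114 days remain in 2077.
Full years: 2078: 365. Sum = 365.
Total: 114 + 365 + 74 = 553 days.

553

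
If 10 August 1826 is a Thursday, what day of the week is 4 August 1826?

Count forward from the earlier date (August 4, 1826) to the later (August 10, 1826):
Within August 1826: 10 − 4 = 6 days.
6 mod 7 = 6, so 6 days before Thursday is Friday.

Friday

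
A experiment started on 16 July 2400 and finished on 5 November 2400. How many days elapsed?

112

July 2400: 31 − 16 = 15 days remain.
Then August (31), September (30), October (31): 31 + 30 + 31 = 92 days.
November 1–5, 2400: 5 days.
Total: 15 + 92 + 5 = 112 days.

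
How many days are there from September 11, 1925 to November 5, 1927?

Day-of-year of September 11, 1925: 254.
Day-of-year of November 5, 1927: 309.
1925 has 365 days, so 365 − 254 = 111 days remain in 1925.
Full years: 1926: 365. Sum = 365.
Total: 111 + 365 + 309 = 785 days.

785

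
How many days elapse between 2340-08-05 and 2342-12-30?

Day-of-year of August 5, 2340: 218.
Day-of-year of December 30, 2342: 364.
2340 has 366 days, so 366 − 218 = 148 days remain in 2340.
Full years: 2341: 365. Sum = 365.
Total: 148 + 365 + 364 = 877 days.

877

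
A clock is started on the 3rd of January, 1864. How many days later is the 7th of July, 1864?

January 1864: 31 − 3 = 28 days remain.
Then February 1864 (29), March (31), April (30), May (31), June (30): 29 + 31 + 30 + 31 + 30 = 151 days.
July 1–7, 1864: 7 days.
Total: 28 + 151 + 7 = 186 days.

186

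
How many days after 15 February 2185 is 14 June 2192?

From February 15, 2185 to February 15, 2192: 7 years, of which 1 contains a Feb 29 — 6×365 + 1×366 = 2556 days.
February 2192: 29 − 15 = 14 days remain (2192 is a leap year, so February has 29 days).
Then March (31), April (30), May (31): 31 + 30 + 31 = 92 days.
June 1–14, 2192: 14 days.
Residual: 120 days.
Total: 2676 days.

2676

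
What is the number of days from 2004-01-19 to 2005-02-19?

January 19, 2004 → January 19, 2005: 366 days (2004 is a leap year).
January 2005: 31 − 19 = 12 days remain.
February 1–19, 2005: 19 days (2005 is not a leap year).
Residual: 31 days.
Total: 397 days.

397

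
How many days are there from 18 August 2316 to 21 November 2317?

460

August 18, 2316 → August 18, 2317: 365 days.
August 2317: 31 − 18 = 13 days remain.
Then September (30), October (31): 30 + 31 = 61 days.
November 1–21, 2317: 21 days.
Residual: 95 days.
Total: 460 days.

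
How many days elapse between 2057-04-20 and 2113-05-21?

20484

Day-of-year of April 20, 2057: 110.
Day-of-year of May 21, 2113: 141.
2057 has 365 days, so 365 − 110 = 255 days remain in 2057.
Full years 2058–2112: 42 common + 13 leap = 42×365 + 13×366 = 20088 days.
Total: 255 + 20088 + 141 = 20484 days.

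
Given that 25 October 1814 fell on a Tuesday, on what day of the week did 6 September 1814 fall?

Tuesday

Count forward from the earlier date (September 6, 1814) to the later (October 25, 1814):
September 1814: 30 − 6 = 24 days remain.
October 1–25, 1814: 25 days.
Total: 24 + 25 = 49 days.
49 is a multiple of 7, so 6 September 1814 falls on the same weekday: Tuesday.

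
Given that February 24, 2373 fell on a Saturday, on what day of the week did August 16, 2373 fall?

Thursday

February 2373: 28 − 24 = 4 days remain (2373 is not a leap year, so February has 28 days).
Then March (31), April (30), May (31), June (30), July (31): 31 + 30 + 31 + 30 + 31 = 153 days.
August 1–16, 2373: 16 days.
Total: 4 + 153 + 16 = 173 days.
173 mod 7 = 5, so 5 days after Saturday is Thursday.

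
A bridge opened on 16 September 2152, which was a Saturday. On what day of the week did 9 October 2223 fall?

From September 16, 2152 to September 16, 2223: 71 years, of which 16 contain a Feb 29 — 55×365 + 16×366 = 25931 days.
(2200 is not a leap year (divisible by 100 but not 400).)
September 2223: 30 − 16 = 14 days remain.
October 1–9, 2223: 9 days.
Residual: 23 days.
Total: 25954 days.
25954 mod 7 = 5, so 5 days after Saturday is Thursday.

Thursday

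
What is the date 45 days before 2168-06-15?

2168-05-01

Count 45 days before June 15, 2168:
May 2168: 31 − 1 = 30 days remain.
June 1–15, 2168: 15 days.
Total: 30 + 15 = 45 days.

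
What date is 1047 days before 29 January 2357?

19 March 2354

Count 1047 days before January 29, 2357:
March 19, 2354 → March 19, 2355: 365 days.
March 19, 2355 → March 19, 2356: 366 days (2356 is a leap year).
March 2356: 31 − 19 = 12 days remain.
Then 9 full months totalling 275 days.
January 1–29, 2357: 29 days.
Residual: 316 days.
Total: 1047 days.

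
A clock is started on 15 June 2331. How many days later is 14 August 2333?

Day-of-year of June 15, 2331: 166.
Day-of-year of August 14, 2333: 226.
2331 has 365 days, so 365 − 166 = 199 days remain in 2331.
Full years: 2332: 366. Sum = 366.
Total: 199 + 366 + 226 = 791 days.

791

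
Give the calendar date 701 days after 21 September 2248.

23 August 2250

Count 701 days after September 21, 2248:
September 21, 2248 → September 21, 2249: 365 days.
September 2249: 30 − 21 = 9 days remain.
Then 10 full months totalling 304 days.
August 1–23, 2250: 23 days.
Residual: 336 days.
Total: 701 days.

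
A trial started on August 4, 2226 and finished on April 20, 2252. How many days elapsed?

From August 4, 2226 to August 4, 2251: 25 years, of which 6 contain a Feb 29 — 19×365 + 6×366 = 9131 days.
August 2251: 31 − 4 = 27 days remain.
Then September (30), October (31), November (30), December (31), January (31), February 2252 (29), March (31): 30 + 31 + 30 + 31 + 31 + 29 + 31 = 213 days.
April 1–20, 2252: 20 days.
Residual: 260 days.
Total: 9391 days.

9391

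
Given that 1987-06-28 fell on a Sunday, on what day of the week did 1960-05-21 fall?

Count forward from the earlier date (May 21, 1960) to the later (June 28, 1987):
Day-of-year of May 21, 1960: 142.
Day-of-year of June 28, 1987: 179.
1960 has 366 days, so 366 − 142 = 224 days remain in 1960.
Full years 1961–1986: 20 common + 6 leap = 20×365 + 6×366 = 9496 days.
Total: 224 + 9496 + 179 = 9899 days.
9899 mod 7 = 1, so 1 day before Sunday is Saturday.

Saturday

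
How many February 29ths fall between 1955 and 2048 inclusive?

24

Years divisible by 4: 1956, 1960, …, 2048 — 24 in all.
2000 is divisible by 400, so still leap.
No century exceptions apply. Count: 24.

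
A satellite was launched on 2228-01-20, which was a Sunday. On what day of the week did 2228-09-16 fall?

January 2228: 31 − 20 = 11 days remain.
Then February 2228 (29), March (31), April (30), May (31), June (30), July (31), August (31): 29 + 31 + 30 + 31 + 30 + 31 + 31 = 213 days.
September 1–16, 2228: 16 days.
Total: 11 + 213 + 16 = 240 days.
240 mod 7 = 2, so 2 days after Sunday is Tuesday.

Tuesday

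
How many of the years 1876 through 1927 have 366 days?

12

Years divisible by 4: 1876, 1880, …, 1924 — 13 in all.
Of these, 1900 is divisible by 100 but not 400, so not leap.
Leap years: 13 − 1 = 12.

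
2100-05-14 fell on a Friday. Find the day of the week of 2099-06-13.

Count forward from the earlier date (June 13, 2099) to the later (May 14, 2100):
Day-of-year of June 13, 2099: 164.
Day-of-year of May 14, 2100: 134.
2099 has 365 days, so 365 − 164 = 201 days remain in 2099.
Total: 201 + 134 = 335 days.
335 mod 7 = 6, so 6 days before Friday is Saturday.

Saturday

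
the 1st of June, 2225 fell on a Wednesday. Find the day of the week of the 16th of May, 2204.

Wednesday

Count forward from the earlier date (May 16, 2204) to the later (June 1, 2225):
Day-of-year of May 16, 2204: 137.
Day-of-year of June 1, 2225: 152.
2204 has 366 days, so 366 − 137 = 229 days remain in 2204.
Full years 2205–2224: 15 common + 5 leap = 15×365 + 5×366 = 7305 days.
Total: 229 + 7305 + 152 = 7686 days.
7686 is a multiple of 7, so the 16th of May, 2204 falls on the same weekday: Wednesday.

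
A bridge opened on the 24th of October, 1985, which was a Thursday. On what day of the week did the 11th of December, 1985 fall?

October 1985: 31 − 24 = 7 days remain.
Then November (30): 30 days.
December 1–11, 1985: 11 days.
Total: 7 + 30 + 11 = 48 days.
48 mod 7 = 6, so 6 days after Thursday is Wednesday.

Wednesday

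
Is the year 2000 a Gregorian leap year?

Yes

2000 is a leap year (divisible by 400).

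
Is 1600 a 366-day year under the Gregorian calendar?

Yes

1600 is a leap year (divisible by 400).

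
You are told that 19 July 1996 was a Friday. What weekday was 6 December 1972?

Wednesday

Count forward from the earlier date (December 6, 1972) to the later (July 19, 1996):
From December 6, 1972 to December 6, 1995: 23 years, of which 5 contain a Feb 29 — 18×365 + 5×366 = 8400 days.
December 1995: 31 − 6 = 25 days remain.
Then January (31), February 1996 (29), March (31), April (30), May (31), June (30): 31 + 29 + 31 + 30 + 31 + 30 = 182 days.
July 1–19, 1996: 19 days.
Residual: 226 days.
Total: 8626 days.
8626 mod 7 = 2, so 2 days before Friday is Wednesday.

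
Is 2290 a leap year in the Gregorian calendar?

No

2290 is not a leap year.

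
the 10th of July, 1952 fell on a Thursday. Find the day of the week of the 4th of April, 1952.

Count forward from the earlier date (April 4, 1952) to the later (July 10, 1952):
April 1952: 30 − 4 = 26 days remain.
Then May (31), June (30): 31 + 30 = 61 days.
July 1–10, 1952: 10 days.
Total: 26 + 61 + 10 = 97 days.
97 mod 7 = 6, so 6 days before Thursday is Friday.

Friday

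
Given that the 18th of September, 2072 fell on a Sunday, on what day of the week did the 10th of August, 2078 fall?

September 18, 2072 → September 18, 2073: 365 days.
September 18, 2073 → September 18, 2074: 365 days.
September 18, 2074 → September 18, 2075: 365 days.
September 18, 2075 → September 18, 2076: 366 days (2076 is a leap year).
September 18, 2076 → September 18, 2077: 365 days.
September 2077: 30 − 18 = 12 days remain.
Then 10 full months totalling 304 days.
August 1–10, 2078: 10 days.
Residual: 326 days.
Total: 2152 days.
2152 mod 7 = 3, so 3 days after Sunday is Wednesday.

Wednesday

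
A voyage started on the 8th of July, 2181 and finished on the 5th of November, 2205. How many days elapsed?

8885

From July 8, 2181 to July 8, 2205: 24 years, of which 5 contain a Feb 29 — 19×365 + 5×366 = 8765 days.
(2200 is not a leap year (divisible by 100 but not 400).)
July 2205: 31 − 8 = 23 days remain.
Then August (31), September (30), October (31): 31 + 30 + 31 = 92 days.
November 1–5, 2205: 5 days.
Residual: 120 days.
Total: 8885 days.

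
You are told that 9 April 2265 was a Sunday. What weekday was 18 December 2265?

April 2265: 30 − 9 = 21 days remain.
Then May (31), June (30), July (31), August (31), September (30), October (31), November (30): 31 + 30 + 31 + 31 + 30 + 31 + 30 = 214 days.
December 1–18, 2265: 18 days.
Total: 21 + 214 + 18 = 253 days.
253 mod 7 = 1, so 1 day after Sunday is Monday.

Monday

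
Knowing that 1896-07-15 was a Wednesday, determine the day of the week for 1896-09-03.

Thursday

July 1896: 31 − 15 = 16 days remain.
Then August (31): 31 days.
September 1–3, 1896: 3 days.
Total: 16 + 31 + 3 = 50 days.
50 mod 7 = 1, so 1 day after Wednesday is Thursday.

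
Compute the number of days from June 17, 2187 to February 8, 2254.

Day-of-year of June 17, 2187: 168.
Day-of-year of February 8, 2254: 39.
2187 has 365 days, so 365 − 168 = 197 days remain in 2187.
Full years 2188–2253: 50 common + 16 leap = 50×365 + 16×366 = 24106 days.
Total: 197 + 24106 + 39 = 24342 days.

24342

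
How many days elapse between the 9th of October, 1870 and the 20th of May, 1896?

9355

From October 9, 1870 to October 9, 1895: 25 years, of which 6 contain a Feb 29 — 19×365 + 6×366 = 9131 days.
October 1895: 31 − 9 = 22 days remain.
Then November (30), December (31), January (31), February 1896 (29), March (31), April (30): 30 + 31 + 31 + 29 + 31 + 30 = 182 days.
May 1–20, 1896: 20 days.
Residual: 224 days.
Total: 9355 days.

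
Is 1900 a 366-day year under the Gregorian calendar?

1900 is not a leap year (divisible by 100 but not 400).

No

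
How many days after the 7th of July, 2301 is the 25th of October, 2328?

9972

Day-of-year of July 7, 2301: 188.
Day-of-year of October 25, 2328: 299.
2301 has 365 days, so 365 − 188 = 177 days remain in 2301.
Full years 2302–2327: 20 common + 6 leap = 20×365 + 6×366 = 9496 days.
Total: 177 + 9496 + 299 = 9972 days.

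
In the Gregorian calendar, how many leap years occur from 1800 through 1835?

Years divisible by 4 in [1800, 1835]: 1800, 1804, 1808, 1812, 1816, 1820, 1824, 1828, 1832.
Of these, 1800 is divisible by 100 but not 400, so not leap.
Leap years: 9 − 1 = 8.

8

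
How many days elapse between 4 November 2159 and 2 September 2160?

November 2159: 30 − 4 = 26 days remain.
Then 9 full months totalling 275 days.
September 1–2, 2160: 2 days.
Total: 26 + 275 + 2 = 303 days.

303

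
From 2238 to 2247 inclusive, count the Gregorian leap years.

2

Years divisible by 4 in [2238, 2247]: 2240, 2244.
No century exceptions apply. Count: 2.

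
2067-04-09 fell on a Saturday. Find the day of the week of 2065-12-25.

Friday

Count forward from the earlier date (December 25, 2065) to the later (April 9, 2067):
December 2065: 31 − 25 = 6 days remain.
Then 15 full months totalling 455 days.
April 1–9, 2067: 9 days.
Total: 6 + 455 + 9 = 470 days.
470 mod 7 = 1, so 1 day before Saturday is Friday.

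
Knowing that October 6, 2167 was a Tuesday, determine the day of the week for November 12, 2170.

October 6, 2167 → October 6, 2168: 366 days (2168 is a leap year).
October 6, 2168 → October 6, 2169: 365 days.
October 6, 2169 → October 6, 2170: 365 days.
October 2170: 31 − 6 = 25 days remain.
November 1–12, 2170: 12 days.
Residual: 37 days.
Total: 1133 days.
1133 mod 7 = 6, so 6 days after Tuesday is Monday.

Monday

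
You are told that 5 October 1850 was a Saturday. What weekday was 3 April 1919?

Thursday

Day-of-year of October 5, 1850: 278.
Day-of-year of April 3, 1919: 93.
1850 has 365 days, so 365 − 278 = 87 days remain in 1850.
Full years 1851–1918: 52 common + 16 leap = 52×365 + 16×366 = 24836 days.
Total: 87 + 24836 + 93 = 25016 days.
25016 mod 7 = 5, so 5 days after Saturday is Thursday.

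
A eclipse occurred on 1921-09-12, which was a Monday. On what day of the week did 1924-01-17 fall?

September 12, 1921 → September 12, 1922: 365 days.
September 12, 1922 → September 12, 1923: 365 days.
September 1923: 30 − 12 = 18 days remain.
Then October (31), November (30), December (31): 31 + 30 + 31 = 92 days.
January 1–17, 1924: 17 days.
Residual: 127 days.
Total: 857 days.
857 mod 7 = 3, so 3 days after Monday is Thursday.

Thursday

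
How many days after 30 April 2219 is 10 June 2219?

41

April 2219: 30 − 30 = 0 days remain.
Then May (31): 31 days.
June 1–10, 2219: 10 days.
Total: 0 + 31 + 10 = 41 days.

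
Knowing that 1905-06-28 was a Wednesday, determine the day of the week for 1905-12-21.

June 1905: 30 − 28 = 2 days remain.
Then July (31), August (31), September (30), October (31), November (30): 31 + 31 + 30 + 31 + 30 = 153 days.
December 1–21, 1905: 21 days.
Total: 2 + 153 + 21 = 176 days.
176 mod 7 = 1, so 1 day after Wednesday is Thursday.

Thursday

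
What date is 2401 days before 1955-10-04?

1949-03-08

Count 2401 days before October 4, 1955:
Day-of-year of March 8, 1949: 67.
Day-of-year of October 4, 1955: 277.
1949 has 365 days, so 365 − 67 = 298 days remain in 1949.
Full years: 1950: 365; 1951: 365; 1952: 366; 1953: 365; 1954: 365. Sum = 1826.
Total: 298 + 1826 + 277 = 2401 days.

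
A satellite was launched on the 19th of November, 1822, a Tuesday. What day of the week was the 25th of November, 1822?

Monday

Within November 1822: 25 − 19 = 6 days.
6 mod 7 = 6, so 6 days after Tuesday is Monday.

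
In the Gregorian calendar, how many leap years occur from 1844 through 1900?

Years divisible by 4: 1844, 1848, …, 1900 — 15 in all.
Of these, 1900 is divisible by 100 but not 400, so not leap.
Leap years: 15 − 1 = 14.

14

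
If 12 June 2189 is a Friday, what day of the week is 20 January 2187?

Count forward from the earlier date (January 20, 2187) to the later (June 12, 2189):
Day-of-year of January 20, 2187: 20.
Day-of-year of June 12, 2189: 163.
2187 has 365 days, so 365 − 20 = 345 days remain in 2187.
Full years: 2188: 366. Sum = 366.
Total: 345 + 366 + 163 = 874 days.
874 mod 7 = 6, so 6 days before Friday is Saturday.

Saturday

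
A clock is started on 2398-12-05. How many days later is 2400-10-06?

671

December 2398: 31 − 5 = 26 days remain.
Then 21 full months totalling 639 days.
October 1–6, 2400: 6 days.
Total: 26 + 639 + 6 = 671 days.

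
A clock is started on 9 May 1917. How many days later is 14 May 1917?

5

Within May 1917: 14 − 9 = 5 days.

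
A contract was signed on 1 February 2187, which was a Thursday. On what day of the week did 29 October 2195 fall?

Day-of-year of February 1, 2187: 32.
Day-of-year of October 29, 2195: 302.
2187 has 365 days, so 365 − 32 = 333 days remain in 2187.
Full years 2188–2194: 5 common + 2 leap = 5×365 + 2×366 = 2557 days.
Total: 333 + 2557 + 302 = 3192 days.
3192 is a multiple of 7, so 29 October 2195 falls on the same weekday: Thursday.

Thursday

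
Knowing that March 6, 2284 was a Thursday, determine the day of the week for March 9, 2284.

Within March 2284: 9 − 6 = 3 days.
3 mod 7 = 3, so 3 days after Thursday is Sunday.

Sunday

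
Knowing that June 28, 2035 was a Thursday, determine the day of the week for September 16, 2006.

Count forward from the earlier date (September 16, 2006) to the later (June 28, 2035):
Day-of-year of September 16, 2006: 259.
Day-of-year of June 28, 2035: 179.
2006 has 365 days, so 365 − 259 = 106 days remain in 2006.
Full years 2007–2034: 21 common + 7 leap = 21×365 + 7×366 = 10227 days.
Total: 106 + 10227 + 179 = 10512 days.
10512 mod 7 = 5, so 5 days before Thursday is Saturday.

Saturday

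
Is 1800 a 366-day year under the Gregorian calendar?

No

1800 is not a leap year (divisible by 100 but not 400).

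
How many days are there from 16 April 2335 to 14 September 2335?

151

April 2335: 30 − 16 = 14 days remain.
Then May (31), June (30), July (31), August (31): 31 + 30 + 31 + 31 = 123 days.
September 1–14, 2335: 14 days.
Total: 14 + 123 + 14 = 151 days.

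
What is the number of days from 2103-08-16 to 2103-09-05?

August 2103: 31 − 16 = 15 days remain.
September 1–5, 2103: 5 days.
Total: 15 + 5 = 20 days.

20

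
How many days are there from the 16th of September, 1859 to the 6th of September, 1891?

11678

Day-of-year of September 16, 1859: 259.
Day-of-year of September 6, 1891: 249.
1859 has 365 days, so 365 − 259 = 106 days remain in 1859.
Full years 1860–1890: 23 common + 8 leap = 23×365 + 8×366 = 11323 days.
Total: 106 + 11323 + 249 = 11678 days.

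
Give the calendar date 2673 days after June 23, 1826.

October 17, 1833

Count 2673 days after June 23, 1826:
Day-of-year of June 23, 1826: 174.
Day-of-year of October 17, 1833: 290.
1826 has 365 days, so 365 − 174 = 191 days remain in 1826.
Full years: 1827: 365; 1828: 366; 1829: 365; 1830: 365; 1831: 365; 1832: 366. Sum = 2192.
Total: 191 + 2192 + 290 = 2673 days.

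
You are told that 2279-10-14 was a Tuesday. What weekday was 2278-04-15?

Monday

Count forward from the earlier date (April 15, 2278) to the later (October 14, 2279):
April 15, 2278 → April 15, 2279: 365 days.
April 2279: 30 − 15 = 15 days remain.
Then May (31), June (30), July (31), August (31), September (30): 31 + 30 + 31 + 31 + 30 = 153 days.
October 1–14, 2279: 14 days.
Residual: 182 days.
Total: 547 days.
547 mod 7 = 1, so 1 day before Tuesday is Monday.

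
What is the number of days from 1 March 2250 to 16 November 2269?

Day-of-year of March 1, 2250: 60.
Day-of-year of November 16, 2269: 320.
2250 has 365 days, so 365 − 60 = 305 days remain in 2250.
Full years 2251–2268: 13 common + 5 leap = 13×365 + 5×366 = 6575 days.
Total: 305 + 6575 + 320 = 7200 days.

7200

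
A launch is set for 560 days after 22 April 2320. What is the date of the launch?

3 November 2321

Count 560 days after April 22, 2320:
Day-of-year of April 22, 2320: 113.
Day-of-year of November 3, 2321: 307.
2320 has 366 days, so 366 − 113 = 253 days remain in 2320.
Total: 253 + 307 = 560 days.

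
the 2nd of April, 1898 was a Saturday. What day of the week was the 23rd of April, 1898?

Within April 1898: 23 − 2 = 21 days.
21 is a multiple of 7, so the 23rd of April, 1898 falls on the same weekday: Saturday.

Saturday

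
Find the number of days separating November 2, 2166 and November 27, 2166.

25

Within November 2166: 27 − 2 = 25 days.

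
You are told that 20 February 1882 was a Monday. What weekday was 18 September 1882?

February 1882: 28 − 20 = 8 days remain (1882 is not a leap year, so February has 28 days).
Then March (31), April (30), May (31), June (30), July (31), August (31): 31 + 30 + 31 + 30 + 31 + 31 = 184 days.
September 1–18, 1882: 18 days.
Total: 8 + 184 + 18 = 210 days.
210 is a multiple of 7, so 18 September 1882 falls on the same weekday: Monday.

Monday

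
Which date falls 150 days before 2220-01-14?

2219-08-17

Count 150 days before January 14, 2220:
August 2219: 31 − 17 = 14 days remain.
Then September (30), October (31), November (30), December (31): 30 + 31 + 30 + 31 = 122 days.
January 1–14, 2220: 14 days.
Total: 14 + 122 + 14 = 150 days.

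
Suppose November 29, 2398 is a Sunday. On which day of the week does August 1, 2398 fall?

Count forward from the earlier date (August 1, 2398) to the later (November 29, 2398):
August 2398: 31 − 1 = 30 days remain.
Then September (30), October (31): 30 + 31 = 61 days.
November 1–29, 2398: 29 days.
Total: 30 + 61 + 29 = 120 days.
120 mod 7 = 1, so 1 day before Sunday is Saturday.

Saturday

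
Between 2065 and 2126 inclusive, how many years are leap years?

Years divisible by 4: 2068, 2072, …, 2124 — 15 in all.
Of these, 2100 is divisible by 100 but not 400, so not leap.
Leap years: 15 − 1 = 14.

14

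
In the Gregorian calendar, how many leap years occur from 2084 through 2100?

Years divisible by 4 in [2084, 2100]: 2084, 2088, 2092, 2096, 2100.
Of these, 2100 is divisible by 100 but not 400, so not leap.
Leap years: 5 − 1 = 4.

4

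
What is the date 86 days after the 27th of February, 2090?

the 24th of May, 2090

Count 86 days after February 27, 2090:
February 2090: 28 − 27 = 1 day remains (2090 is not a leap year, so February has 28 days).
Then March (31), April (30): 31 + 30 = 61 days.
May 1–24, 2090: 24 days.
Total: 1 + 61 + 24 = 86 days.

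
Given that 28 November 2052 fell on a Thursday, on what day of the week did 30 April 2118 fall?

Day-of-year of November 28, 2052: 333.
Day-of-year of April 30, 2118: 120.
2052 has 366 days, so 366 − 333 = 33 days remain in 2052.
Full years 2053–2117: 50 common + 15 leap = 50×365 + 15×366 = 23740 days.
Total: 33 + 23740 + 120 = 23893 days.
23893 mod 7 = 2, so 2 days after Thursday is Saturday.

Saturday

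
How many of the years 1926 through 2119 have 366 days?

Years divisible by 4: 1928, 1932, …, 2116 — 48 in all.
Of these, 2100 is divisible by 100 but not 400, so not leap.
2000 is divisible by 400, so still leap.
Leap years: 48 − 1 = 47.

47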